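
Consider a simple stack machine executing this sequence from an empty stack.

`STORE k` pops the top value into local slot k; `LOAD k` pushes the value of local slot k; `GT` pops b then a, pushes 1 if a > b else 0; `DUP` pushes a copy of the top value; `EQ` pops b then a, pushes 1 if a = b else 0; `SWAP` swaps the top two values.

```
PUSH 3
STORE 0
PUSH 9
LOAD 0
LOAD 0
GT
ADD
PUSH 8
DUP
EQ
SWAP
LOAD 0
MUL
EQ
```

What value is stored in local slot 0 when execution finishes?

PUSH 3   [3]
STORE 0  []
PUSH 9   [9]
LOAD 0   [9, 3]
LOAD 0   [9, 3, 3]
GT       [9, 0]
ADD      [9]
PUSH 8   [9, 8]
DUP      [9, 8, 8]
EQ       [9, 1]
SWAP     [1, 9]
LOAD 0   [1, 9, 3]
MUL      [1, 27]
EQ       [0]

3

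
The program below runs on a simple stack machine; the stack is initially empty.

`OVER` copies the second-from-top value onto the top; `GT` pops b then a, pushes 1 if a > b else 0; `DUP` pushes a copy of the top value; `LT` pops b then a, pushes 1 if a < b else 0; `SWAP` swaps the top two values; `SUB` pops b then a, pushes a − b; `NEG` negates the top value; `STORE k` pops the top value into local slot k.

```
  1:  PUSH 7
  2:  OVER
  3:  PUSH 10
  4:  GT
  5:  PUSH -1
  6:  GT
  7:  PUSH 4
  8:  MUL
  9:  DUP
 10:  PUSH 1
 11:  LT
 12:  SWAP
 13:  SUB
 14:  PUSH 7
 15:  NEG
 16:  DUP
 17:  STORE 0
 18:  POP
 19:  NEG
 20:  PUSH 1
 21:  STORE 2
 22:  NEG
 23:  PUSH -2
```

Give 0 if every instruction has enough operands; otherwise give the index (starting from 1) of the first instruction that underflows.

PUSH 7 : [7]
OVER  — needs 2 operands, stack has 1 → underflow

2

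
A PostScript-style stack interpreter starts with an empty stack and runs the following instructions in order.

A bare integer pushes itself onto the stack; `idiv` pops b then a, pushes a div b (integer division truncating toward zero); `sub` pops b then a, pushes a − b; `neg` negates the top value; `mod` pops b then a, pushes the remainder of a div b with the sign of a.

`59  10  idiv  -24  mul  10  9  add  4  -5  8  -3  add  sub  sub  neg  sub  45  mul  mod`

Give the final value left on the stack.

-120

59    59
10    59 10
idiv  5
-24   5 -24
mul   -120
10    -120 10
9     -120 10 9
add   -120 19
4     -120 19 4
-5    -120 19 4 -5
8     -120 19 4 -5 8
-3    -120 19 4 -5 8 -3
add   -120 19 4 -5 5
sub   -120 19 4 -10
sub   -120 19 14
neg   -120 19 -14
sub   -120 33
45    -120 33 45
mul   -120 1485
mod   -120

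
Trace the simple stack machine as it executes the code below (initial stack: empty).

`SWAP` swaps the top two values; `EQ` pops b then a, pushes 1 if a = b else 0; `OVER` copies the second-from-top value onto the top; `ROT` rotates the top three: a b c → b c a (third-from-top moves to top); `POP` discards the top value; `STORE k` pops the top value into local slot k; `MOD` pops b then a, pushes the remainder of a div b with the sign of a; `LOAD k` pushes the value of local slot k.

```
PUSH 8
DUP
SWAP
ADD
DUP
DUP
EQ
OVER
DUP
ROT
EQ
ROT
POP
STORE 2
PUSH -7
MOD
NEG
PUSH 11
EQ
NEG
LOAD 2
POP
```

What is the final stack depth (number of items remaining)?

1

PUSH 8  -> [8]
DUP     -> [8, 8]
SWAP    -> [8, 8]
ADD     -> [16]
DUP     -> [16, 16]
DUP     -> [16, 16, 16]
EQ      -> [16, 1]
OVER    -> [16, 1, 16]
DUP     -> [16, 1, 16, 16]
ROT     -> [16, 16, 16, 1]
EQ      -> [16, 16, 0]
ROT     -> [16, 0, 16]
POP     -> [16, 0]
STORE 2 -> [16]
PUSH -7 -> [16, -7]
MOD     -> [2]
NEG     -> [-2]
PUSH 11 -> [-2, 11]
EQ      -> [0]
NEG     -> [0]
LOAD 2  -> [0, 0]
POP     -> [0]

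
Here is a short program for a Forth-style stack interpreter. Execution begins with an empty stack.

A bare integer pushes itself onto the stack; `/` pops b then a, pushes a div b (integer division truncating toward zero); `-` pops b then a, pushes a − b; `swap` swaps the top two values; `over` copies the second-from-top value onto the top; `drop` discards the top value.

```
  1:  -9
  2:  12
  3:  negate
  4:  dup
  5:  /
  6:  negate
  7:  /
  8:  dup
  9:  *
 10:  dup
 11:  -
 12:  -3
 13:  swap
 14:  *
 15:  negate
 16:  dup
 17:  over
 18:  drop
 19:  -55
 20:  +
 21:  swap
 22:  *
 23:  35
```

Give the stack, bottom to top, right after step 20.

[0, -55]

-9      -9
12      -9 12
negate  -9 -12
dup     -9 -12 -12
/       -9 1
negate  -9 -1
/       9
dup     9 9
*       81
dup     81 81
-       0
-3      0 -3
swap    -3 0
*       0
negate  0
dup     0 0
over    0 0 0
drop    0 0
-55     0 0 -55
+       0 -55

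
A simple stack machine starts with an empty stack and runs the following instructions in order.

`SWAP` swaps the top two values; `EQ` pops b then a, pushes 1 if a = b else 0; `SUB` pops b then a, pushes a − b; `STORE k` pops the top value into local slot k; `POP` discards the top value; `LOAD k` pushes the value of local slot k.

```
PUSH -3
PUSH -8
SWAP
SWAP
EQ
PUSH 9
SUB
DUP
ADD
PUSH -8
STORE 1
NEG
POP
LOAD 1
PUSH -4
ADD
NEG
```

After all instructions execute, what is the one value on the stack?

12

PUSH -3 : [-3]
PUSH -8 : [-3, -8]
SWAP    : [-8, -3]
SWAP    : [-3, -8]
EQ      : [0]
PUSH 9  : [0, 9]
SUB     : [-9]
DUP     : [-9, -9]
ADD     : [-18]
PUSH -8 : [-18, -8]
STORE 1 : [-18]
NEG     : [18]
POP     : []
LOAD 1  : [-8]
PUSH -4 : [-8, -4]
ADD     : [-12]
NEG     : [12]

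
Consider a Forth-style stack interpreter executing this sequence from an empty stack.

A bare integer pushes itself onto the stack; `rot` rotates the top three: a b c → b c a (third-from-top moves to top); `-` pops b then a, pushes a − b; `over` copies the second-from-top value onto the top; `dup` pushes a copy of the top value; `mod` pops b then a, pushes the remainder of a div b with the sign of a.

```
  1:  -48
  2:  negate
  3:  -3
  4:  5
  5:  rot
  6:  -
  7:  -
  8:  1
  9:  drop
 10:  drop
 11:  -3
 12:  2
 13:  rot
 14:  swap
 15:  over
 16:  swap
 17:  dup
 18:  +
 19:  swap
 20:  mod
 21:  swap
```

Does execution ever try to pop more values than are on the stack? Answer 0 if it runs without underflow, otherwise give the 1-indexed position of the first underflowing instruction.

13

-48    : -48
negate : 48
-3     : 48 -3
5      : 48 -3 5
rot    : -3 5 48
-      : -3 -43
-      : 40
1      : 40 1
drop   : 40
drop   : (empty)
-3     : -3
2      : -3 2
rot  — needs 3 operands, stack has 2 → underflow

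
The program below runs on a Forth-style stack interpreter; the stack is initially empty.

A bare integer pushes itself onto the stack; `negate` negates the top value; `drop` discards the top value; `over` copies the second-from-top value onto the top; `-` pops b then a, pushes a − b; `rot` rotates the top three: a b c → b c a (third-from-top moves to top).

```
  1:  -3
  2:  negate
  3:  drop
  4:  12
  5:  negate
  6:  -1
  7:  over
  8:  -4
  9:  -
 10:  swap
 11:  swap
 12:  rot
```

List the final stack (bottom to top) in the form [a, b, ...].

[-1, -8, -12]

-3     -> [-3]
negate -> [3]
drop   -> []
12     -> [12]
negate -> [-12]
-1     -> [-12, -1]
over   -> [-12, -1, -12]
-4     -> [-12, -1, -12, -4]
-      -> [-12, -1, -8]
swap   -> [-12, -8, -1]
swap   -> [-12, -1, -8]
rot    -> [-1, -8, -12]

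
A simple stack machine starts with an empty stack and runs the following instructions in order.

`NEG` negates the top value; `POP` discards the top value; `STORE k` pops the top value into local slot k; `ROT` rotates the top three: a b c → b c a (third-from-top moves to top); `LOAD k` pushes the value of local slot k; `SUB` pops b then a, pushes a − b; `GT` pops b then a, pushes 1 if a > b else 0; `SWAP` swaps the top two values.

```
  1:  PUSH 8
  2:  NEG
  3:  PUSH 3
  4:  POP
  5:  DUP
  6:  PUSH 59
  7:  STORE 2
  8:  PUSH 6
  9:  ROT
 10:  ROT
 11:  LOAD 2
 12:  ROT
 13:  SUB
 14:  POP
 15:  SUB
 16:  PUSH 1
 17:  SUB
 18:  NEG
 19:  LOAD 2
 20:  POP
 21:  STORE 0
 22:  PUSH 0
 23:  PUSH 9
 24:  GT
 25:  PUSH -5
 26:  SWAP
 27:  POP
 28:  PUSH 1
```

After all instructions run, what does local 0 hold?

PUSH 8  → [8]
NEG     → [-8]
PUSH 3  → [-8, 3]
POP     → [-8]
DUP     → [-8, -8]
PUSH 59 → [-8, -8, 59]
STORE 2 → [-8, -8]
PUSH 6  → [-8, -8, 6]
ROT     → [-8, 6, -8]
ROT     → [6, -8, -8]
LOAD 2  → [6, -8, -8, 59]
ROT     → [6, -8, 59, -8]
SUB     → [6, -8, 67]
POP     → [6, -8]
SUB     → [14]
PUSH 1  → [14, 1]
SUB     → [13]
NEG     → [-13]
LOAD 2  → [-13, 59]
POP     → [-13]
STORE 0 → []
PUSH 0  → [0]
PUSH 9  → [0, 9]
GT      → [0]
PUSH -5 → [0, -5]
SWAP    → [-5, 0]
POP     → [-5]
PUSH 1  → [-5, 1]

-13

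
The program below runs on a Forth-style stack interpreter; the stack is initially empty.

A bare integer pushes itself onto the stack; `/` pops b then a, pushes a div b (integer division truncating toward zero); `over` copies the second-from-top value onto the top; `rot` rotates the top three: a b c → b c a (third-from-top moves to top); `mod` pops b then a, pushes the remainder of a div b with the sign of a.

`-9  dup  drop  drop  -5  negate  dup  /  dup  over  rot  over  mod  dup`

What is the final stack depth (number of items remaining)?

-9      -9
dup     -9 -9
drop    -9
drop    (empty)
-5      -5
negate  5
dup     5 5
/       1
dup     1 1
over    1 1 1
rot     1 1 1
over    1 1 1 1
mod     1 1 0
dup     1 1 0 0

4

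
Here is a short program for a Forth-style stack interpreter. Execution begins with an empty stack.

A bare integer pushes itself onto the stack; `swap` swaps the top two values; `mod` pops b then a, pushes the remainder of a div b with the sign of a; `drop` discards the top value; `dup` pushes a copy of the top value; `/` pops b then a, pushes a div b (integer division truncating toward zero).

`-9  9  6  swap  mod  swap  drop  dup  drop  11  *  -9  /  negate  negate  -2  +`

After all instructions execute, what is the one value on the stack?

-9      -9
9       -9 9
6       -9 9 6
swap    -9 6 9
mod     -9 6
swap    6 -9
drop    6
dup     6 6
drop    6
11      6 11
*       66
-9      66 -9
/       -7
negate  7
negate  -7
-2      -7 -2
+       -9

-9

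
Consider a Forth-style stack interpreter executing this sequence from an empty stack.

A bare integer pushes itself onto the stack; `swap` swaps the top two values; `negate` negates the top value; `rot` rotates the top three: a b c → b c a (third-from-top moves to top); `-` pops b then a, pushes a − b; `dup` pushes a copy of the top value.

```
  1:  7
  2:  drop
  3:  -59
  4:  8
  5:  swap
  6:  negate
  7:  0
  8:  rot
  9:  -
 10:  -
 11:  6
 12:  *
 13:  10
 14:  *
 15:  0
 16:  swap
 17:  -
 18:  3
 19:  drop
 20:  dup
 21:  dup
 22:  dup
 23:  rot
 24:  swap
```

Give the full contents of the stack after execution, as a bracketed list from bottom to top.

[-4020, -4020, -4020, -4020]

7      -> [7]
drop   -> []
-59    -> [-59]
8      -> [-59, 8]
swap   -> [8, -59]
negate -> [8, 59]
0      -> [8, 59, 0]
rot    -> [59, 0, 8]
-      -> [59, -8]
-      -> [67]
6      -> [67, 6]
*      -> [402]
10     -> [402, 10]
*      -> [4020]
0      -> [4020, 0]
swap   -> [0, 4020]
-      -> [-4020]
3      -> [-4020, 3]
drop   -> [-4020]
dup    -> [-4020, -4020]
dup    -> [-4020, -4020, -4020]
dup    -> [-4020, -4020, -4020, -4020]
rot    -> [-4020, -4020, -4020, -4020]
swap   -> [-4020, -4020, -4020, -4020]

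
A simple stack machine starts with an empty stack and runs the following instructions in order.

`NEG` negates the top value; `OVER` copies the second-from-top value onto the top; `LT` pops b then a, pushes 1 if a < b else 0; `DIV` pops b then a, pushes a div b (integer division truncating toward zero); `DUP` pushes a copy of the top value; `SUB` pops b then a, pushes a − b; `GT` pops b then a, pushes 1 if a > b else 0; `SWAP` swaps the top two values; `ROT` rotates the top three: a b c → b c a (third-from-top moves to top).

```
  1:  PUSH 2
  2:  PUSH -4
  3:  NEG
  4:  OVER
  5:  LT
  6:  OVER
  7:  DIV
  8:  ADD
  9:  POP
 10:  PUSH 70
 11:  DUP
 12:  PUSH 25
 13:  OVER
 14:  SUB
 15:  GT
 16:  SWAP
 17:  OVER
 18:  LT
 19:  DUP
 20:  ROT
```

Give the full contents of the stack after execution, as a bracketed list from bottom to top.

PUSH 2   [2]
PUSH -4  [2, -4]
NEG      [2, 4]
OVER     [2, 4, 2]
LT       [2, 0]
OVER     [2, 0, 2]
DIV      [2, 0]
ADD      [2]
POP      []
PUSH 70  [70]
DUP      [70, 70]
PUSH 25  [70, 70, 25]
OVER     [70, 70, 25, 70]
SUB      [70, 70, -45]
GT       [70, 1]
SWAP     [1, 70]
OVER     [1, 70, 1]
LT       [1, 0]
DUP      [1, 0, 0]
ROT      [0, 0, 1]

[0, 0, 1]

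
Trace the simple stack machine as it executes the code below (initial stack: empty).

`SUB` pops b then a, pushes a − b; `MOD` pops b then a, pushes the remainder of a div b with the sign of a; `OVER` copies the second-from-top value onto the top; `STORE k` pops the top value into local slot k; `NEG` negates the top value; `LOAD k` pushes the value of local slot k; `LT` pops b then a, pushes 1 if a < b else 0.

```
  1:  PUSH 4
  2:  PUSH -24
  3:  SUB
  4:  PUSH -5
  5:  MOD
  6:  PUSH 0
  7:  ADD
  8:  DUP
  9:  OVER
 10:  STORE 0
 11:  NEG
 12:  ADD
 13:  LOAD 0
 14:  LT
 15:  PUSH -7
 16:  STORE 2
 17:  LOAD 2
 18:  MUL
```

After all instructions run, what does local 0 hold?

3

PUSH 4    [4]
PUSH -24  [4, -24]
SUB       [28]
PUSH -5   [28, -5]
MOD       [3]
PUSH 0    [3, 0]
ADD       [3]
DUP       [3, 3]
OVER      [3, 3, 3]
STORE 0   [3, 3]
NEG       [3, -3]
ADD       [0]
LOAD 0    [0, 3]
LT        [1]
PUSH -7   [1, -7]
STORE 2   [1]
LOAD 2    [1, -7]
MUL       [-7]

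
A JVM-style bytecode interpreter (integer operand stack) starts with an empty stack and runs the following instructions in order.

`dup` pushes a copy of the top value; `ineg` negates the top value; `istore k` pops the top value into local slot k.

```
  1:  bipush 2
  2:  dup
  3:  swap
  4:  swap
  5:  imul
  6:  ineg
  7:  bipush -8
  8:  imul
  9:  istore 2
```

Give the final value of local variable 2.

32

bipush 2  → 2
dup       → 2 2
swap      → 2 2
swap      → 2 2
imul      → 4
ineg      → -4
bipush -8 → -4 -8
imul      → 32
istore 2  → (empty)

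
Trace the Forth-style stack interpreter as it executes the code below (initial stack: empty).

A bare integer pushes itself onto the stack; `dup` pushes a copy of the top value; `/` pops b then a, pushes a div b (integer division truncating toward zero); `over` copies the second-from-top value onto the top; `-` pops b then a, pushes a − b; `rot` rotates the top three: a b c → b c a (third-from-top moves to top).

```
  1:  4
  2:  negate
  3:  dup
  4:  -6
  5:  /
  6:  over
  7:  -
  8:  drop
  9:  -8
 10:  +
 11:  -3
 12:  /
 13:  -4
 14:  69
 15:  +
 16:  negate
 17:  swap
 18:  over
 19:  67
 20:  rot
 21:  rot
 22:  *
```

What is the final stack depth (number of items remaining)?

3

4      -> 4
negate -> -4
dup    -> -4 -4
-6     -> -4 -4 -6
/      -> -4 0
over   -> -4 0 -4
-      -> -4 4
drop   -> -4
-8     -> -4 -8
+      -> -12
-3     -> -12 -3
/      -> 4
-4     -> 4 -4
69     -> 4 -4 69
+      -> 4 65
negate -> 4 -65
swap   -> -65 4
over   -> -65 4 -65
67     -> -65 4 -65 67
rot    -> -65 -65 67 4
rot    -> -65 67 4 -65
*      -> -65 67 -260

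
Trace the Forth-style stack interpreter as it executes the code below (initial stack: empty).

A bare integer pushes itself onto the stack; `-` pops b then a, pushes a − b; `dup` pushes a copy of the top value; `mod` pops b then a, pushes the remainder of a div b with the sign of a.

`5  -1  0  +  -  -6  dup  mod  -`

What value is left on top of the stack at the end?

5   : 5
-1  : 5 -1
0   : 5 -1 0
+   : 5 -1
-   : 6
-6  : 6 -6
dup : 6 -6 -6
mod : 6 0
-   : 6

6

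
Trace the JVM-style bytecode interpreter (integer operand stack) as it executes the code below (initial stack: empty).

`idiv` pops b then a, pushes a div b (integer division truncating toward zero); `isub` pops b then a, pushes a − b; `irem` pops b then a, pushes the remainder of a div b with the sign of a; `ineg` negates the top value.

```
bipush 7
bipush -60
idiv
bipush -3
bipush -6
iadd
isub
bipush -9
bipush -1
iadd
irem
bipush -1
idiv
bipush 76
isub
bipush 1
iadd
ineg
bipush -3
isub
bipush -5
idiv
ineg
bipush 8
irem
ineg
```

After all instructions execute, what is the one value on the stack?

-1

bipush 7    7
bipush -60  7 -60
idiv        0
bipush -3   0 -3
bipush -6   0 -3 -6
iadd        0 -9
isub        9
bipush -9   9 -9
bipush -1   9 -9 -1
iadd        9 -10
irem        9
bipush -1   9 -1
idiv        -9
bipush 76   -9 76
isub        -85
bipush 1    -85 1
iadd        -84
ineg        84
bipush -3   84 -3
isub        87
bipush -5   87 -5
idiv        -17
ineg        17
bipush 8    17 8
irem        1
ineg        -1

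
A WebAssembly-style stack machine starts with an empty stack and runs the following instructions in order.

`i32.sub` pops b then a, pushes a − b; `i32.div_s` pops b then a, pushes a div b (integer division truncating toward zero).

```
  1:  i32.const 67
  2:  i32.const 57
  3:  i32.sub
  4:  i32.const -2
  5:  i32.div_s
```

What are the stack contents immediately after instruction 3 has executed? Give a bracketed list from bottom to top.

i32.const 67 : [67]
i32.const 57 : [67, 57]
i32.sub      : [10]

[10]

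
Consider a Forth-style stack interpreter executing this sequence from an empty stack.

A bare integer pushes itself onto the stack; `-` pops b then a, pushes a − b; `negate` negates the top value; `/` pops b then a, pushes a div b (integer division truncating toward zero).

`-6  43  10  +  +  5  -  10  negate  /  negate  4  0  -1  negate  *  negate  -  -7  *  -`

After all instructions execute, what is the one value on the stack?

-6     -> [-6]
43     -> [-6, 43]
10     -> [-6, 43, 10]
+      -> [-6, 53]
+      -> [47]
5      -> [47, 5]
-      -> [42]
10     -> [42, 10]
negate -> [42, -10]
/      -> [-4]
negate -> [4]
4      -> [4, 4]
0      -> [4, 4, 0]
-1     -> [4, 4, 0, -1]
negate -> [4, 4, 0, 1]
*      -> [4, 4, 0]
negate -> [4, 4, 0]
-      -> [4, 4]
-7     -> [4, 4, -7]
*      -> [4, -28]
-      -> [32]

32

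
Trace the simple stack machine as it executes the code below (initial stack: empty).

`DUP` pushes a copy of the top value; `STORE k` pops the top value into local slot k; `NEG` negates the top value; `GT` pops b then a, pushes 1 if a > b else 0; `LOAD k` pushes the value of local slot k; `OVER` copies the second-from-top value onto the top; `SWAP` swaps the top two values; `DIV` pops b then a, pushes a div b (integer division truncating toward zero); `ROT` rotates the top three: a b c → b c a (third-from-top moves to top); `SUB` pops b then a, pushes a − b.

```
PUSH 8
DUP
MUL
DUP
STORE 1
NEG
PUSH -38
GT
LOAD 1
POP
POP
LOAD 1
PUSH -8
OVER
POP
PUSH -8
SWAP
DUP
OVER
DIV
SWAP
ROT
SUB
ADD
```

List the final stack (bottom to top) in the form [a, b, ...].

[64, 1]

PUSH 8   → 8
DUP      → 8 8
MUL      → 64
DUP      → 64 64
STORE 1  → 64
NEG      → -64
PUSH -38 → -64 -38
GT       → 0
LOAD 1   → 0 64
POP      → 0
POP      → (empty)
LOAD 1   → 64
PUSH -8  → 64 -8
OVER     → 64 -8 64
POP      → 64 -8
PUSH -8  → 64 -8 -8
SWAP     → 64 -8 -8
DUP      → 64 -8 -8 -8
OVER     → 64 -8 -8 -8 -8
DIV      → 64 -8 -8 1
SWAP     → 64 -8 1 -8
ROT      → 64 1 -8 -8
SUB      → 64 1 0
ADD      → 64 1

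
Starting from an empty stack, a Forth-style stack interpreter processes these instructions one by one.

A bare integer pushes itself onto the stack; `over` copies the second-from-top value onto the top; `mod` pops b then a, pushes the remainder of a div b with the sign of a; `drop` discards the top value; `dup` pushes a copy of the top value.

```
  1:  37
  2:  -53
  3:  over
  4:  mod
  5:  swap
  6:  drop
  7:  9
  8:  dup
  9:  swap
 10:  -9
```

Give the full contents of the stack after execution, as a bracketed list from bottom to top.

37   → 37
-53  → 37 -53
over → 37 -53 37
mod  → 37 -16
swap → -16 37
drop → -16
9    → -16 9
dup  → -16 9 9
swap → -16 9 9
-9   → -16 9 9 -9

[-16, 9, 9, -9]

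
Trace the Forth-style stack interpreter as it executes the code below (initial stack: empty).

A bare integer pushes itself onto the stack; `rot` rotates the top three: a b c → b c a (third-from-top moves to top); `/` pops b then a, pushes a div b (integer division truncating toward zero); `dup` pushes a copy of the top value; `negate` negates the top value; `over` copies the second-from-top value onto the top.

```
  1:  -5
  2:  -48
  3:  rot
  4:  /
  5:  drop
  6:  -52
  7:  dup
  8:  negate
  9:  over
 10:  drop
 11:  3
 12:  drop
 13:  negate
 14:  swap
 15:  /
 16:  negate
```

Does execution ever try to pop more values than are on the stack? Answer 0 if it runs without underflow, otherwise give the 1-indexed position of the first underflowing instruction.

3

-5  : [-5]
-48 : [-5, -48]
rot  — needs 3 operands, stack has 2 → underflow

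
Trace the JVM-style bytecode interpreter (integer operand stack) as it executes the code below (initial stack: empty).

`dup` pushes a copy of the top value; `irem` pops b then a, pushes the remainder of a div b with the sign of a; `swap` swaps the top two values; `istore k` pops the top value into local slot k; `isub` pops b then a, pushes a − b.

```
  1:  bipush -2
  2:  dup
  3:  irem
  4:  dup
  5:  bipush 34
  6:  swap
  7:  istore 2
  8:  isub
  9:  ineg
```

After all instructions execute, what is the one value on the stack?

bipush -2 → -2
dup       → -2 -2
irem      → 0
dup       → 0 0
bipush 34 → 0 0 34
swap      → 0 34 0
istore 2  → 0 34
isub      → -34
ineg      → 34

34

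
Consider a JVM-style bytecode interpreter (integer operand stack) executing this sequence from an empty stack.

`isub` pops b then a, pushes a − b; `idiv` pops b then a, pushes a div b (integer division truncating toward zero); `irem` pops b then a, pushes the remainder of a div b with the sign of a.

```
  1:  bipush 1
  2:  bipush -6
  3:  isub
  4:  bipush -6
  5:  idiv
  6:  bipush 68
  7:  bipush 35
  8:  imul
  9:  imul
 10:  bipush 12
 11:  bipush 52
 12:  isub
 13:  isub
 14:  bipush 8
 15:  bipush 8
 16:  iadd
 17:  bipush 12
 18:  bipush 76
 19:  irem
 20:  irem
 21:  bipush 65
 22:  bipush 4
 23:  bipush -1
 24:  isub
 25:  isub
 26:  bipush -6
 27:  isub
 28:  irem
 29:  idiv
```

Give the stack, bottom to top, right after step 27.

[-2340, 4, 66]

bipush 1  → 1
bipush -6 → 1 -6
isub      → 7
bipush -6 → 7 -6
idiv      → -1
bipush 68 → -1 68
bipush 35 → -1 68 35
imul      → -1 2380
imul      → -2380
bipush 12 → -2380 12
bipush 52 → -2380 12 52
isub      → -2380 -40
isub      → -2340
bipush 8  → -2340 8
bipush 8  → -2340 8 8
iadd      → -2340 16
bipush 12 → -2340 16 12
bipush 76 → -2340 16 12 76
irem      → -2340 16 12
irem      → -2340 4
bipush 65 → -2340 4 65
bipush 4  → -2340 4 65 4
bipush -1 → -2340 4 65 4 -1
isub      → -2340 4 65 5
isub      → -2340 4 60
bipush -6 → -2340 4 60 -6
isub      → -2340 4 66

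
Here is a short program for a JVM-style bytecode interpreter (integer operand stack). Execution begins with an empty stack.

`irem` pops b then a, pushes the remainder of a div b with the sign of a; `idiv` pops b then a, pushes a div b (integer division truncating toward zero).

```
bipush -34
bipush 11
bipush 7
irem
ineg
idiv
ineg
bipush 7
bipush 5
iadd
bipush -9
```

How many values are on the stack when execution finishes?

bipush -34  [-34]
bipush 11   [-34, 11]
bipush 7    [-34, 11, 7]
irem        [-34, 4]
ineg        [-34, -4]
idiv        [8]
ineg        [-8]
bipush 7    [-8, 7]
bipush 5    [-8, 7, 5]
iadd        [-8, 12]
bipush -9   [-8, 12, -9]

3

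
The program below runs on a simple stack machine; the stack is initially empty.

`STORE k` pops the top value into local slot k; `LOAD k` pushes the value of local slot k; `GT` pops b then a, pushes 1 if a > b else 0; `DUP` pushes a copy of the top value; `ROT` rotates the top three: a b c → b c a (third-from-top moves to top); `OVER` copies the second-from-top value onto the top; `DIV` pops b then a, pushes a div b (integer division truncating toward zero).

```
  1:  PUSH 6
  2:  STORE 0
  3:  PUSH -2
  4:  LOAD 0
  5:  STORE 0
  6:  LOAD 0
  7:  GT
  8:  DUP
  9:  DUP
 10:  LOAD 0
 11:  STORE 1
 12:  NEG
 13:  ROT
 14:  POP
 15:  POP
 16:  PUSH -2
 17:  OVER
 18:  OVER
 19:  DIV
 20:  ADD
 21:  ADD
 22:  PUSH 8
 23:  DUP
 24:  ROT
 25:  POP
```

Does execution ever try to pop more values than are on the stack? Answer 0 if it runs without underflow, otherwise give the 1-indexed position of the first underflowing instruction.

0

PUSH 6   [6]
STORE 0  []
PUSH -2  [-2]
LOAD 0   [-2, 6]
STORE 0  [-2]
LOAD 0   [-2, 6]
GT       [0]
DUP      [0, 0]
DUP      [0, 0, 0]
LOAD 0   [0, 0, 0, 6]
STORE 1  [0, 0, 0]
NEG      [0, 0, 0]
ROT      [0, 0, 0]
POP      [0, 0]
POP      [0]
PUSH -2  [0, -2]
OVER     [0, -2, 0]
OVER     [0, -2, 0, -2]
DIV      [0, -2, 0]
ADD      [0, -2]
ADD      [-2]
PUSH 8   [-2, 8]
DUP      [-2, 8, 8]
ROT      [8, 8, -2]
POP      [8, 8]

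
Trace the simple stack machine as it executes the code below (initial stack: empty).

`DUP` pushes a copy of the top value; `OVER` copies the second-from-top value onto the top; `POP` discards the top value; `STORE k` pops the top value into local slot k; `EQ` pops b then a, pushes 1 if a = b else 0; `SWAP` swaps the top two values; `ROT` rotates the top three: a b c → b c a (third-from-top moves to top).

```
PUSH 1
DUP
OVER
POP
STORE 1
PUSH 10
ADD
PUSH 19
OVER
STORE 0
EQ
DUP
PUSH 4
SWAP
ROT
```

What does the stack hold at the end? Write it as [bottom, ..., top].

PUSH 1  → [1]
DUP     → [1, 1]
OVER    → [1, 1, 1]
POP     → [1, 1]
STORE 1 → [1]
PUSH 10 → [1, 10]
ADD     → [11]
PUSH 19 → [11, 19]
OVER    → [11, 19, 11]
STORE 0 → [11, 19]
EQ      → [0]
DUP     → [0, 0]
PUSH 4  → [0, 0, 4]
SWAP    → [0, 4, 0]
ROT     → [4, 0, 0]

[4, 0, 0]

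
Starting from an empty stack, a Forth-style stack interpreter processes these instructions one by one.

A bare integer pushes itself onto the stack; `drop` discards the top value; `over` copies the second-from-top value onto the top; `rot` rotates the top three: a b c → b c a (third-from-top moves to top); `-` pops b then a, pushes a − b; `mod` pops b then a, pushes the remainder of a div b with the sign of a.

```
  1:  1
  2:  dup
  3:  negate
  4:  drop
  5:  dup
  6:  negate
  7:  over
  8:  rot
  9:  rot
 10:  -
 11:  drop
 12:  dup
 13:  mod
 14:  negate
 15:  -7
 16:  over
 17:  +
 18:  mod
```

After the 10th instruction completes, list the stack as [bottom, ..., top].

1      : 1
dup    : 1 1
negate : 1 -1
drop   : 1
dup    : 1 1
negate : 1 -1
over   : 1 -1 1
rot    : -1 1 1
rot    : 1 1 -1
-      : 1 2

[1, 2]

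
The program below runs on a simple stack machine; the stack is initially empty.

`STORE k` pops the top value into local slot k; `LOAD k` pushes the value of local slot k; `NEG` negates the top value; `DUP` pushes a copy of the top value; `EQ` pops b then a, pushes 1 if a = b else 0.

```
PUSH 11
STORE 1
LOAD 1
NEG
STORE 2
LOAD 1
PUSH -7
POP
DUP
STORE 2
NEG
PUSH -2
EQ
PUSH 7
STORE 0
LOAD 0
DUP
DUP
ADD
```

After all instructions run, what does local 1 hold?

PUSH 11 → [11]
STORE 1 → []
LOAD 1  → [11]
NEG     → [-11]
STORE 2 → []
LOAD 1  → [11]
PUSH -7 → [11, -7]
POP     → [11]
DUP     → [11, 11]
STORE 2 → [11]
NEG     → [-11]
PUSH -2 → [-11, -2]
EQ      → [0]
PUSH 7  → [0, 7]
STORE 0 → [0]
LOAD 0  → [0, 7]
DUP     → [0, 7, 7]
DUP     → [0, 7, 7, 7]
ADD     → [0, 7, 14]

11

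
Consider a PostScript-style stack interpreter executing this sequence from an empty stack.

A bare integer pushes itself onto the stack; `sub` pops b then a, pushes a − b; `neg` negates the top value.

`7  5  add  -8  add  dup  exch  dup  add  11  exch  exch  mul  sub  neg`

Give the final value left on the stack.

84

7    -> 7
5    -> 7 5
add  -> 12
-8   -> 12 -8
add  -> 4
dup  -> 4 4
exch -> 4 4
dup  -> 4 4 4
add  -> 4 8
11   -> 4 8 11
exch -> 4 11 8
exch -> 4 8 11
mul  -> 4 88
sub  -> -84
neg  -> 84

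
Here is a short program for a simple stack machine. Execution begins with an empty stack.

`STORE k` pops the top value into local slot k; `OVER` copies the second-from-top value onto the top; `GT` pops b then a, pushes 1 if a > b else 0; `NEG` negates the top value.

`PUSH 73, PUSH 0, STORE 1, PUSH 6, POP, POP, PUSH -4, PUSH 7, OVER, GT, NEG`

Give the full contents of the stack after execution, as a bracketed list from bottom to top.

PUSH 73 -> [73]
PUSH 0  -> [73, 0]
STORE 1 -> [73]
PUSH 6  -> [73, 6]
POP     -> [73]
POP     -> []
PUSH -4 -> [-4]
PUSH 7  -> [-4, 7]
OVER    -> [-4, 7, -4]
GT      -> [-4, 1]
NEG     -> [-4, -1]

[-4, -1]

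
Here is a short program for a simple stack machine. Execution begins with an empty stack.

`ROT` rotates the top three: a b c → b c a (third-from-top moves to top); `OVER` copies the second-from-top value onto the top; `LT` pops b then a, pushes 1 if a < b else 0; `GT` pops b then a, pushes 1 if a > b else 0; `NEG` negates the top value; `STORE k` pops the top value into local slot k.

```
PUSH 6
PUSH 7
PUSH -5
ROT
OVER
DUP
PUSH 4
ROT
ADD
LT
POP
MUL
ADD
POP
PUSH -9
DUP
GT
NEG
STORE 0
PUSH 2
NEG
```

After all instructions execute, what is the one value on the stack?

-2

PUSH 6  : [6]
PUSH 7  : [6, 7]
PUSH -5 : [6, 7, -5]
ROT     : [7, -5, 6]
OVER    : [7, -5, 6, -5]
DUP     : [7, -5, 6, -5, -5]
PUSH 4  : [7, -5, 6, -5, -5, 4]
ROT     : [7, -5, 6, -5, 4, -5]
ADD     : [7, -5, 6, -5, -1]
LT      : [7, -5, 6, 1]
POP     : [7, -5, 6]
MUL     : [7, -30]
ADD     : [-23]
POP     : []
PUSH -9 : [-9]
DUP     : [-9, -9]
GT      : [0]
NEG     : [0]
STORE 0 : []
PUSH 2  : [2]
NEG     : [-2]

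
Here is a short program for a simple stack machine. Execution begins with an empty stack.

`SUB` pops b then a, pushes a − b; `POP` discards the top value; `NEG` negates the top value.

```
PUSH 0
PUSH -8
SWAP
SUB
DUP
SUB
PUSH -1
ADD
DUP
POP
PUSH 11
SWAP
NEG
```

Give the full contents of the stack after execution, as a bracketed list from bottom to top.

[11, 1]

PUSH 0  -> 0
PUSH -8 -> 0 -8
SWAP    -> -8 0
SUB     -> -8
DUP     -> -8 -8
SUB     -> 0
PUSH -1 -> 0 -1
ADD     -> -1
DUP     -> -1 -1
POP     -> -1
PUSH 11 -> -1 11
SWAP    -> 11 -1
NEG     -> 11 1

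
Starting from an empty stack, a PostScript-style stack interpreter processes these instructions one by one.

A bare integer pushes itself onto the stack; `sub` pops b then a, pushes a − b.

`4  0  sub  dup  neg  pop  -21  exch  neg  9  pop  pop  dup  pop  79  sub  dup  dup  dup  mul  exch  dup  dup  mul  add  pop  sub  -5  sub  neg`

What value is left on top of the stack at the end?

10095

4    -> [4]
0    -> [4, 0]
sub  -> [4]
dup  -> [4, 4]
neg  -> [4, -4]
pop  -> [4]
-21  -> [4, -21]
exch -> [-21, 4]
neg  -> [-21, -4]
9    -> [-21, -4, 9]
pop  -> [-21, -4]
pop  -> [-21]
dup  -> [-21, -21]
pop  -> [-21]
79   -> [-21, 79]
sub  -> [-100]
dup  -> [-100, -100]
dup  -> [-100, -100, -100]
dup  -> [-100, -100, -100, -100]
mul  -> [-100, -100, 10000]
exch -> [-100, 10000, -100]
dup  -> [-100, 10000, -100, -100]
dup  -> [-100, 10000, -100, -100, -100]
mul  -> [-100, 10000, -100, 10000]
add  -> [-100, 10000, 9900]
pop  -> [-100, 10000]
sub  -> [-10100]
-5   -> [-10100, -5]
sub  -> [-10095]
neg  -> [10095]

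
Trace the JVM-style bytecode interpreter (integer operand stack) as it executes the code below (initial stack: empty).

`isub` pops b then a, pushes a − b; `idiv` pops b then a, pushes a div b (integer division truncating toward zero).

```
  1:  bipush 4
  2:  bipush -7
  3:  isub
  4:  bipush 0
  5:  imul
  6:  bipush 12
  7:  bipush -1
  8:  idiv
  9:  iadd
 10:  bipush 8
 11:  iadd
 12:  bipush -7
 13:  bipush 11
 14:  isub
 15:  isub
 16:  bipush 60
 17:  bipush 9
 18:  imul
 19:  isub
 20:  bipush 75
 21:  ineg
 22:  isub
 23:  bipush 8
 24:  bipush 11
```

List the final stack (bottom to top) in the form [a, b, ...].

[-451, 8, 11]

bipush 4  -> 4
bipush -7 -> 4 -7
isub      -> 11
bipush 0  -> 11 0
imul      -> 0
bipush 12 -> 0 12
bipush -1 -> 0 12 -1
idiv      -> 0 -12
iadd      -> -12
bipush 8  -> -12 8
iadd      -> -4
bipush -7 -> -4 -7
bipush 11 -> -4 -7 11
isub      -> -4 -18
isub      -> 14
bipush 60 -> 14 60
bipush 9  -> 14 60 9
imul      -> 14 540
isub      -> -526
bipush 75 -> -526 75
ineg      -> -526 -75
isub      -> -451
bipush 8  -> -451 8
bipush 11 -> -451 8 11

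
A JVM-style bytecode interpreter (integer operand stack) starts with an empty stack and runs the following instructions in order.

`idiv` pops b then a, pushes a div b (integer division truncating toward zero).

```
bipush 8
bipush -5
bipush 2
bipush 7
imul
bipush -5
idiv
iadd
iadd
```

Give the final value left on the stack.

bipush 8   [8]
bipush -5  [8, -5]
bipush 2   [8, -5, 2]
bipush 7   [8, -5, 2, 7]
imul       [8, -5, 14]
bipush -5  [8, -5, 14, -5]
idiv       [8, -5, -2]
iadd       [8, -7]
iadd       [1]

1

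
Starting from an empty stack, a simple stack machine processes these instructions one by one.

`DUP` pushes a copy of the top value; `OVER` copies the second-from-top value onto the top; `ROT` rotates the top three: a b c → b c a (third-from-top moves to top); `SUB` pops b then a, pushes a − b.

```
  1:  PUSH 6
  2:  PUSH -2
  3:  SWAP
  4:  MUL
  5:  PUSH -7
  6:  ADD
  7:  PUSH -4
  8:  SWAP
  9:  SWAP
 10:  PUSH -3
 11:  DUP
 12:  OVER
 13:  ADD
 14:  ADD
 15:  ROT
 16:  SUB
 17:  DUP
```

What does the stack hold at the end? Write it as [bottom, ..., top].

[-4, 10, 10]

PUSH 6  -> [6]
PUSH -2 -> [6, -2]
SWAP    -> [-2, 6]
MUL     -> [-12]
PUSH -7 -> [-12, -7]
ADD     -> [-19]
PUSH -4 -> [-19, -4]
SWAP    -> [-4, -19]
SWAP    -> [-19, -4]
PUSH -3 -> [-19, -4, -3]
DUP     -> [-19, -4, -3, -3]
OVER    -> [-19, -4, -3, -3, -3]
ADD     -> [-19, -4, -3, -6]
ADD     -> [-19, -4, -9]
ROT     -> [-4, -9, -19]
SUB     -> [-4, 10]
DUP     -> [-4, 10, 10]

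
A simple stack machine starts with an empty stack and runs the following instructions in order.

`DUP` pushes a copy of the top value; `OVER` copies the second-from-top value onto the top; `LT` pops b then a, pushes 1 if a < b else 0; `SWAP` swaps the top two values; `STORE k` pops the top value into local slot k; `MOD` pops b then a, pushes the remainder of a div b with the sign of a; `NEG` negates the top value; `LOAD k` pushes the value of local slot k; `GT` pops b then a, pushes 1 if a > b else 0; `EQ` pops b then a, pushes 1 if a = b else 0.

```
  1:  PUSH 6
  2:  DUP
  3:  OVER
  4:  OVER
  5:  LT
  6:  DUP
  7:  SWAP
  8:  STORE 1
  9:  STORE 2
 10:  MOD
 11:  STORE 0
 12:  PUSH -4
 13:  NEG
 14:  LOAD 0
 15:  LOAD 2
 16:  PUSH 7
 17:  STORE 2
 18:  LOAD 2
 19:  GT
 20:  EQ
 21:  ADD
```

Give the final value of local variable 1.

PUSH 6  -> [6]
DUP     -> [6, 6]
OVER    -> [6, 6, 6]
OVER    -> [6, 6, 6, 6]
LT      -> [6, 6, 0]
DUP     -> [6, 6, 0, 0]
SWAP    -> [6, 6, 0, 0]
STORE 1 -> [6, 6, 0]
STORE 2 -> [6, 6]
MOD     -> [0]
STORE 0 -> []
PUSH -4 -> [-4]
NEG     -> [4]
LOAD 0  -> [4, 0]
LOAD 2  -> [4, 0, 0]
PUSH 7  -> [4, 0, 0, 7]
STORE 2 -> [4, 0, 0]
LOAD 2  -> [4, 0, 0, 7]
GT      -> [4, 0, 0]
EQ      -> [4, 1]
ADD     -> [5]

0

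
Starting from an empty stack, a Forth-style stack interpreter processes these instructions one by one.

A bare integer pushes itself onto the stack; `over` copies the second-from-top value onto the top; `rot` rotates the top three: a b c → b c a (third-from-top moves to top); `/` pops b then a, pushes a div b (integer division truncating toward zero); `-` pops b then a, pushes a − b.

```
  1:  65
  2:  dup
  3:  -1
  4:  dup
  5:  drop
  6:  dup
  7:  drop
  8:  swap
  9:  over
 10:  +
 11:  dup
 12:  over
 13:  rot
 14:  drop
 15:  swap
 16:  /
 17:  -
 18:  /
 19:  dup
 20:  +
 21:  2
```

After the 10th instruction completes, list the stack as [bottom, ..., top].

[65, -1, 64]

65   : [65]
dup  : [65, 65]
-1   : [65, 65, -1]
dup  : [65, 65, -1, -1]
drop : [65, 65, -1]
dup  : [65, 65, -1, -1]
drop : [65, 65, -1]
swap : [65, -1, 65]
over : [65, -1, 65, -1]
+    : [65, -1, 64]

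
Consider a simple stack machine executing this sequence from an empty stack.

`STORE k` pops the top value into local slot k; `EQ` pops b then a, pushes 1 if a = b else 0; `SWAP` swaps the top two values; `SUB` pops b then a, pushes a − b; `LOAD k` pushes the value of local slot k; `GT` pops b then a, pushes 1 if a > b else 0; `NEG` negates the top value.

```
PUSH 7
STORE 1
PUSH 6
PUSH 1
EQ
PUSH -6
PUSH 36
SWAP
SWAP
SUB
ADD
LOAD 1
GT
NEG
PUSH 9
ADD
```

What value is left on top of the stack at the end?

9

PUSH 7  : 7
STORE 1 : (empty)
PUSH 6  : 6
PUSH 1  : 6 1
EQ      : 0
PUSH -6 : 0 -6
PUSH 36 : 0 -6 36
SWAP    : 0 36 -6
SWAP    : 0 -6 36
SUB     : 0 -42
ADD     : -42
LOAD 1  : -42 7
GT      : 0
NEG     : 0
PUSH 9  : 0 9
ADD     : 9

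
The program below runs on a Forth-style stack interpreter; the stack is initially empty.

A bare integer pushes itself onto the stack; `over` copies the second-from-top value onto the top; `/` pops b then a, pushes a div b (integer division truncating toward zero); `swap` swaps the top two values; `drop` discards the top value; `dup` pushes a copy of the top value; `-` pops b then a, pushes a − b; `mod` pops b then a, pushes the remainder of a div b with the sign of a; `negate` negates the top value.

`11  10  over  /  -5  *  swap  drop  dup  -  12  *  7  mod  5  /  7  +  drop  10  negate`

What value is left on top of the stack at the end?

11     -> [11]
10     -> [11, 10]
over   -> [11, 10, 11]
/      -> [11, 0]
-5     -> [11, 0, -5]
*      -> [11, 0]
swap   -> [0, 11]
drop   -> [0]
dup    -> [0, 0]
-      -> [0]
12     -> [0, 12]
*      -> [0]
7      -> [0, 7]
mod    -> [0]
5      -> [0, 5]
/      -> [0]
7      -> [0, 7]
+      -> [7]
drop   -> []
10     -> [10]
negate -> [-10]

-10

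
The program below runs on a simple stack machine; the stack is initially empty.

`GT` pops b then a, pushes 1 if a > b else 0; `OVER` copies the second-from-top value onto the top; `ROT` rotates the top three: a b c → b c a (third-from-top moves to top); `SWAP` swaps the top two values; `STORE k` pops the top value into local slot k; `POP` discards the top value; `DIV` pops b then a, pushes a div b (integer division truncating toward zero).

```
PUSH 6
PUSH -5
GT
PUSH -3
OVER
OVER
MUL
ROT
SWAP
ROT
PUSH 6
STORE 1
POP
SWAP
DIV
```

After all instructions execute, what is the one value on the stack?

-3

PUSH 6   [6]
PUSH -5  [6, -5]
GT       [1]
PUSH -3  [1, -3]
OVER     [1, -3, 1]
OVER     [1, -3, 1, -3]
MUL      [1, -3, -3]
ROT      [-3, -3, 1]
SWAP     [-3, 1, -3]
ROT      [1, -3, -3]
PUSH 6   [1, -3, -3, 6]
STORE 1  [1, -3, -3]
POP      [1, -3]
SWAP     [-3, 1]
DIV      [-3]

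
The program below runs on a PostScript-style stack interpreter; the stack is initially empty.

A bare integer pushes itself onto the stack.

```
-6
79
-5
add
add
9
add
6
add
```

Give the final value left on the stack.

83

-6  : -6
79  : -6 79
-5  : -6 79 -5
add : -6 74
add : 68
9   : 68 9
add : 77
6   : 77 6
add : 83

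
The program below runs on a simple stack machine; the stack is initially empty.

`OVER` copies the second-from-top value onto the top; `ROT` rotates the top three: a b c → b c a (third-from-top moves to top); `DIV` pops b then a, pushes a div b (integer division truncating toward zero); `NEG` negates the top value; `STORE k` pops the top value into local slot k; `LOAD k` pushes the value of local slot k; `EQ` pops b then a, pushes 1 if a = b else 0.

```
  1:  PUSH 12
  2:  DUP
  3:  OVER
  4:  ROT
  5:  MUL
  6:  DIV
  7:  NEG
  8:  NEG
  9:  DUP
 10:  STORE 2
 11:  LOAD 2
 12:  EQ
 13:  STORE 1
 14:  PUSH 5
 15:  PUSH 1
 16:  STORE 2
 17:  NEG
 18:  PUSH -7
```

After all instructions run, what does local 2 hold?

1

PUSH 12  12
DUP      12 12
OVER     12 12 12
ROT      12 12 12
MUL      12 144
DIV      0
NEG      0
NEG      0
DUP      0 0
STORE 2  0
LOAD 2   0 0
EQ       1
STORE 1  (empty)
PUSH 5   5
PUSH 1   5 1
STORE 2  5
NEG      -5
PUSH -7  -5 -7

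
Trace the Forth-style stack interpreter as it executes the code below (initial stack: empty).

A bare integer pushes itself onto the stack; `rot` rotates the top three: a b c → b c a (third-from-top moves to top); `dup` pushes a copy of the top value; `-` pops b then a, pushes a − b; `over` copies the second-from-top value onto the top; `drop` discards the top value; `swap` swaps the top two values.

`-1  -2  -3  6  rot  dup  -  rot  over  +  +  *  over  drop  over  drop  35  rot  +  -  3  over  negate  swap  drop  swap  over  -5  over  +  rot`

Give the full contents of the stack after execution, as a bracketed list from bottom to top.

[52, 52, 47, -52]

-1      [-1]
-2      [-1, -2]
-3      [-1, -2, -3]
6       [-1, -2, -3, 6]
rot     [-1, -3, 6, -2]
dup     [-1, -3, 6, -2, -2]
-       [-1, -3, 6, 0]
rot     [-1, 6, 0, -3]
over    [-1, 6, 0, -3, 0]
+       [-1, 6, 0, -3]
+       [-1, 6, -3]
*       [-1, -18]
over    [-1, -18, -1]
drop    [-1, -18]
over    [-1, -18, -1]
drop    [-1, -18]
35      [-1, -18, 35]
rot     [-18, 35, -1]
+       [-18, 34]
-       [-52]
3       [-52, 3]
over    [-52, 3, -52]
negate  [-52, 3, 52]
swap    [-52, 52, 3]
drop    [-52, 52]
swap    [52, -52]
over    [52, -52, 52]
-5      [52, -52, 52, -5]
over    [52, -52, 52, -5, 52]
+       [52, -52, 52, 47]
rot     [52, 52, 47, -52]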